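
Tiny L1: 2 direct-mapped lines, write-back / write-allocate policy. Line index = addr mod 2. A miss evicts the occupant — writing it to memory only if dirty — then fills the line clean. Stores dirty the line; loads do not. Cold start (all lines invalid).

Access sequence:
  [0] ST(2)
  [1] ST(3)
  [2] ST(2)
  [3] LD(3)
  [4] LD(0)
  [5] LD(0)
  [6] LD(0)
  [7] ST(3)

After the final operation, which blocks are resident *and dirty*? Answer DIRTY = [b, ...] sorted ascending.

DIRTY = [3]

0: W B2 → L0 miss [D]
1: W B3 → L1 miss [D]
2: W B2 → L0 hit [D]
3: R B3 → L1 hit [D]
4: R B0 → L0 miss wb→B2 [-]
5: R B0 → L0 hit [-]
6: R B0 → L0 hit [-]
7: W B3 → L1 hit [D]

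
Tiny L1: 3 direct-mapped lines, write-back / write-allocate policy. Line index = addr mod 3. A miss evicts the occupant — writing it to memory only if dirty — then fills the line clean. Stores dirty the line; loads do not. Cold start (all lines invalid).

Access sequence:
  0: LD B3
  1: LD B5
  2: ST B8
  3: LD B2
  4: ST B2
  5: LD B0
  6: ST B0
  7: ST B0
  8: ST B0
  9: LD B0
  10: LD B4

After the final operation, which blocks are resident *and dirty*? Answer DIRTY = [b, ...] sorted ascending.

0: R B3 -> L0 miss  d=-]
1: R B5 -> L2 miss  d=-]
2: W B8 -> L2 miss  d=D]
3: R B2 -> L2 miss wb->B8  d=-]
4: W B2 -> L2 hit  d=D]
5: R B0 -> L0 miss  d=-]
6: W B0 -> L0 hit  d=D]
7: W B0 -> L0 hit  d=D]
8: W B0 -> L0 hit  d=D]
9: R B0 -> L0 hit  d=D]
10: R B4 -> L1 miss  d=-]

DIRTY = [0, 2]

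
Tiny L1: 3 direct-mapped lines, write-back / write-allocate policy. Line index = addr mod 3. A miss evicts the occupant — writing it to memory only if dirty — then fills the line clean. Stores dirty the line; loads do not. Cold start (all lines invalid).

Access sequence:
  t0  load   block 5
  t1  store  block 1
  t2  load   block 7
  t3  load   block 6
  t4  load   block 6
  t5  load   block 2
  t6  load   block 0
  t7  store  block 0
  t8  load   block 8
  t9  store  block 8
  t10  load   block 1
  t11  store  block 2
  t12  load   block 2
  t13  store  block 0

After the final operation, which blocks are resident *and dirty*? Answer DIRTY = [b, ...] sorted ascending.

DIRTY = [0, 2]

0: R B5 -> L2 miss  d=-]
1: W B1 -> L1 miss  d=D]
2: R B7 -> L1 miss wb->B1  d=-]
3: R B6 -> L0 miss  d=-]
4: R B6 -> L0 hit  d=-]
5: R B2 -> L2 miss  d=-]
6: R B0 -> L0 miss  d=-]
7: W B0 -> L0 hit  d=D]
8: R B8 -> L2 miss  d=-]
9: W B8 -> L2 hit  d=D]
10: R B1 -> L1 miss  d=-]
11: W B2 -> L2 miss wb->B8  d=D]
12: R B2 -> L2 hit  d=D]
13: W B0 -> L0 hit  d=D]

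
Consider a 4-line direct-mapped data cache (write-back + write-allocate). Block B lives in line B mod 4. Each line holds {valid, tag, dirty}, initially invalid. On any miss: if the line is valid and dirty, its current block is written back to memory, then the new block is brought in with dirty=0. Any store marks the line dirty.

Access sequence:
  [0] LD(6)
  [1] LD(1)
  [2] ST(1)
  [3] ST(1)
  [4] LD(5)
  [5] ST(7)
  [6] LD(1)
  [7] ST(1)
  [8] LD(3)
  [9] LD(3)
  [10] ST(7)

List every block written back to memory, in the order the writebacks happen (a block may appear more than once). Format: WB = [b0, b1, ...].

0: R B6 -> L2 miss  d=-]
1: R B1 -> L1 miss  d=-]
2: W B1 -> L1 hit  d=D]
3: W B1 -> L1 hit  d=D]
4: R B5 -> L1 miss wb->B1  d=-]
5: W B7 -> L3 miss  d=D]
6: R B1 -> L1 miss  d=-]
7: W B1 -> L1 hit  d=D]
8: R B3 -> L3 miss wb->B7  d=-]
9: R B3 -> L3 hit  d=-]
10: W B7 -> L3 miss  d=D]

WB = [1, 7]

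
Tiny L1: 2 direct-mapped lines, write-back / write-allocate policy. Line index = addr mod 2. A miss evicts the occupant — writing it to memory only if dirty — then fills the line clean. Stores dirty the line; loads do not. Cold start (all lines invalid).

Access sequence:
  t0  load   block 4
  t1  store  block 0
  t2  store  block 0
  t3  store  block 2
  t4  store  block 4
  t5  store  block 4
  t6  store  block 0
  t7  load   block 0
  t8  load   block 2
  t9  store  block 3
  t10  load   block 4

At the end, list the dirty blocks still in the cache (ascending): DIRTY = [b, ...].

  0 | R B4 → L0 miss [-]
  1 | W B0 → L0 miss [D]
  2 | W B0 → L0 hit [D]
  3 | W B2 → L0 miss wb→B0 [D]
  4 | W B4 → L0 miss wb→B2 [D]
  5 | W B4 → L0 hit [D]
  6 | W B0 → L0 miss wb→B4 [D]
  7 | R B0 → L0 hit [D]
  8 | R B2 → L0 miss wb→B0 [-]
  9 | W B3 → L1 miss [D]
  10 | R B4 → L0 miss [-]

DIRTY = [3]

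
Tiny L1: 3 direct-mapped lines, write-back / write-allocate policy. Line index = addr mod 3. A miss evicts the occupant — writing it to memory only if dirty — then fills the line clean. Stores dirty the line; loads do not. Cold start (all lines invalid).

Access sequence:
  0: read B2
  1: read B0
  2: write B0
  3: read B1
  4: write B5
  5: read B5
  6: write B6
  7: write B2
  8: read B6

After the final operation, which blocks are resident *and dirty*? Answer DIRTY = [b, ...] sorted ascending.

DIRTY = [2, 6]

0: R B2 -> L2 miss  d=-]
1: R B0 -> L0 miss  d=-]
2: W B0 -> L0 hit  d=D]
3: R B1 -> L1 miss  d=-]
4: W B5 -> L2 miss  d=D]
5: R B5 -> L2 hit  d=D]
6: W B6 -> L0 miss wb->B0  d=D]
7: W B2 -> L2 miss wb->B5  d=D]
8: R B6 -> L0 hit  d=D]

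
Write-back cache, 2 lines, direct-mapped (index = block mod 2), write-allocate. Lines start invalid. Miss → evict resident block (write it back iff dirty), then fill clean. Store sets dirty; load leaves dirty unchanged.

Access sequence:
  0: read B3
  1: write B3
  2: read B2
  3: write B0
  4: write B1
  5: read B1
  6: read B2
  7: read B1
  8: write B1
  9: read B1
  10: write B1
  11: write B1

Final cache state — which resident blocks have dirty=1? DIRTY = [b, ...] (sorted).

DIRTY = [1]

0: R B3 -> L1 miss  d=-]
1: W B3 -> L1 hit  d=D]
2: R B2 -> L0 miss  d=-]
3: W B0 -> L0 miss  d=D]
4: W B1 -> L1 miss wb->B3  d=D]
5: R B1 -> L1 hit  d=D]
6: R B2 -> L0 miss wb->B0  d=-]
7: R B1 -> L1 hit  d=D]
8: W B1 -> L1 hit  d=D]
9: R B1 -> L1 hit  d=D]
10: W B1 -> L1 hit  d=D]
11: W B1 -> L1 hit  d=D]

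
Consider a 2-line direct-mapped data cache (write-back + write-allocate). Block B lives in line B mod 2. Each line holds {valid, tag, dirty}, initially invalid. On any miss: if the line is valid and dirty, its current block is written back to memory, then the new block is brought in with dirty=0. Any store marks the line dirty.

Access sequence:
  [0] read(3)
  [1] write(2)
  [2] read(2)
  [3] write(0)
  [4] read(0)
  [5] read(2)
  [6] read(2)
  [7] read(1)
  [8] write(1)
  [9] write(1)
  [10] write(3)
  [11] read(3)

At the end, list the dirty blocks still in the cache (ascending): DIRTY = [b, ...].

  0 | R B3 → L1 miss [-]
  1 | W B2 → L0 miss [D]
  2 | R B2 → L0 hit [D]
  3 | W B0 → L0 miss wb→B2 [D]
  4 | R B0 → L0 hit [D]
  5 | R B2 → L0 miss wb→B0 [-]
  6 | R B2 → L0 hit [-]
  7 | R B1 → L1 miss [-]
  8 | W B1 → L1 hit [D]
  9 | W B1 → L1 hit [D]
  10 | W B3 → L1 miss wb→B1 [D]
  11 | R B3 → L1 hit [D]

DIRTY = [3]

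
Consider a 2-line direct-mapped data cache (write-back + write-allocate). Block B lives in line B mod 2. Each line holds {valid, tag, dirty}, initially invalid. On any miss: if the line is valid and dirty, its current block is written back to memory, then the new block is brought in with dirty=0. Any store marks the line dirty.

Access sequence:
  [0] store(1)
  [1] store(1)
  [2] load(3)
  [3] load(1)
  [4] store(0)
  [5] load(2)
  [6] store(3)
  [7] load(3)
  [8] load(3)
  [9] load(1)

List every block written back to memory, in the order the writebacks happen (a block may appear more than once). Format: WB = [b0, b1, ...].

0: W B1 -> L1 miss  d=D]
1: W B1 -> L1 hit  d=D]
2: R B3 -> L1 miss wb->B1  d=-]
3: R B1 -> L1 miss  d=-]
4: W B0 -> L0 miss  d=D]
5: R B2 -> L0 miss wb->B0  d=-]
6: W B3 -> L1 miss  d=D]
7: R B3 -> L1 hit  d=D]
8: R B3 -> L1 hit  d=D]
9: R B1 -> L1 miss wb->B3  d=-]

WB = [1, 0, 3]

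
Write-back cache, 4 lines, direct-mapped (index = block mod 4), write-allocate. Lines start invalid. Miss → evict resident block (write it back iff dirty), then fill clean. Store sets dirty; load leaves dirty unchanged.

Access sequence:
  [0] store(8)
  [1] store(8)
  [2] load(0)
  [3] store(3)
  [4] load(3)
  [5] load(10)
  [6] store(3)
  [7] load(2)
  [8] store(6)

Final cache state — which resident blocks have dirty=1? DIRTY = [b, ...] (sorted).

0: W B8 → L0 miss [D]
1: W B8 → L0 hit [D]
2: R B0 → L0 miss wb→B8 [-]
3: W B3 → L3 miss [D]
4: R B3 → L3 hit [D]
5: R B10 → L2 miss [-]
6: W B3 → L3 hit [D]
7: R B2 → L2 miss [-]
8: W B6 → L2 miss [D]

DIRTY = [3, 6]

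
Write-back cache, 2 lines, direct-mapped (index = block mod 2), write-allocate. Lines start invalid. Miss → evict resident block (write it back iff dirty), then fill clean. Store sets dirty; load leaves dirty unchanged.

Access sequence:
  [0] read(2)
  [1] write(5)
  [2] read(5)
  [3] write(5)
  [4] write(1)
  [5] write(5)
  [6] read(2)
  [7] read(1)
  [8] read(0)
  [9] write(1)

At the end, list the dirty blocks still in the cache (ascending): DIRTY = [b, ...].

0: R B2 -> L0 miss  d=-]
1: W B5 -> L1 miss  d=D]
2: R B5 -> L1 hit  d=D]
3: W B5 -> L1 hit  d=D]
4: W B1 -> L1 miss wb->B5  d=D]
5: W B5 -> L1 miss wb->B1  d=D]
6: R B2 -> L0 hit  d=-]
7: R B1 -> L1 miss wb->B5  d=-]
8: R B0 -> L0 miss  d=-]
9: W B1 -> L1 hit  d=D]

DIRTY = [1]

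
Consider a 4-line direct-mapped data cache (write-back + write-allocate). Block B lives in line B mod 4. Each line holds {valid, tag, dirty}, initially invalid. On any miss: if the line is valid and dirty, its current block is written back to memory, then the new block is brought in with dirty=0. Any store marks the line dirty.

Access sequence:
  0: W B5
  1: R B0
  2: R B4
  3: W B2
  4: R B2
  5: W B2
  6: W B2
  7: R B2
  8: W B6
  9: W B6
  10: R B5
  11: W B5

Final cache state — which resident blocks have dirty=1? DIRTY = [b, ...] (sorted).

  0 | W B5 → L1 miss [D]
  1 | R B0 → L0 miss [-]
  2 | R B4 → L0 miss [-]
  3 | W B2 → L2 miss [D]
  4 | R B2 → L2 hit [D]
  5 | W B2 → L2 hit [D]
  6 | W B2 → L2 hit [D]
  7 | R B2 → L2 hit [D]
  8 | W B6 → L2 miss wb→B2 [D]
  9 | W B6 → L2 hit [D]
  10 | R B5 → L1 hit [D]
  11 | W B5 → L1 hit [D]

DIRTY = [5, 6]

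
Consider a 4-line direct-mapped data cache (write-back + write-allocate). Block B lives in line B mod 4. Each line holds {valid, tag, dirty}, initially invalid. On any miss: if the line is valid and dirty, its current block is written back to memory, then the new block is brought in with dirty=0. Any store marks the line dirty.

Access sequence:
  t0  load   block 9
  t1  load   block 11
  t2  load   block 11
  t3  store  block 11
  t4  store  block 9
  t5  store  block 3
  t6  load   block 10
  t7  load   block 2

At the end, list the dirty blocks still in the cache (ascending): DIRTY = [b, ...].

0: R B9 → L1 miss [-]
1: R B11 → L3 miss [-]
2: R B11 → L3 hit [-]
3: W B11 → L3 hit [D]
4: W B9 → L1 hit [D]
5: W B3 → L3 miss wb→B11 [D]
6: R B10 → L2 miss [-]
7: R B2 → L2 miss [-]

DIRTY = [3, 9]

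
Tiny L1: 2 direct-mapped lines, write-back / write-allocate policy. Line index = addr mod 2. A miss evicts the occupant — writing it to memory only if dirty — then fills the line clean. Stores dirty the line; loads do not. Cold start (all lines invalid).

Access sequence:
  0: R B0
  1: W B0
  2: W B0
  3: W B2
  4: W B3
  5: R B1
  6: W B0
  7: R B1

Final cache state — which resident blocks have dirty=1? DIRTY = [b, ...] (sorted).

DIRTY = [0]

0: R B0 → L0 miss [-]
1: W B0 → L0 hit [D]
2: W B0 → L0 hit [D]
3: W B2 → L0 miss wb→B0 [D]
4: W B3 → L1 miss [D]
5: R B1 → L1 miss wb→B3 [-]
6: W B0 → L0 miss wb→B2 [D]
7: R B1 → L1 hit [-]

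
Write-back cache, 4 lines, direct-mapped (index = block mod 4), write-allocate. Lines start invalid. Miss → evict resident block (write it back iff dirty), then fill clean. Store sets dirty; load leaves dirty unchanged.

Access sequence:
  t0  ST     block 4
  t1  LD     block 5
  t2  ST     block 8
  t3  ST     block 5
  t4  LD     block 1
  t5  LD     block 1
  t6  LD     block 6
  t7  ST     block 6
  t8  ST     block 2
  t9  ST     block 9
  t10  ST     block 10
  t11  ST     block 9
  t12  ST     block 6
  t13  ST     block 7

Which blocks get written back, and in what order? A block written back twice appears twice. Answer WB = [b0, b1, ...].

WB = [4, 5, 6, 2, 10]

0: W B4 → L0 miss [D]
1: R B5 → L1 miss [-]
2: W B8 → L0 miss wb→B4 [D]
3: W B5 → L1 hit [D]
4: R B1 → L1 miss wb→B5 [-]
5: R B1 → L1 hit [-]
6: R B6 → L2 miss [-]
7: W B6 → L2 hit [D]
8: W B2 → L2 miss wb→B6 [D]
9: W B9 → L1 miss [D]
10: W B10 → L2 miss wb→B2 [D]
11: W B9 → L1 hit [D]
12: W B6 → L2 miss wb→B10 [D]
13: W B7 → L3 miss [D]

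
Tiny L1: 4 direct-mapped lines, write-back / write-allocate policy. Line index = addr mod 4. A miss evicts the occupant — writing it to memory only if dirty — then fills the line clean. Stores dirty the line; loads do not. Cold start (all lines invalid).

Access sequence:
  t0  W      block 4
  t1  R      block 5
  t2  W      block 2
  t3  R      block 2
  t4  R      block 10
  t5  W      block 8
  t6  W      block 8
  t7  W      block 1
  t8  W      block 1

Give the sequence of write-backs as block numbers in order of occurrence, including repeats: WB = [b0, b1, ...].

  0 | W B4 → L0 miss [D]
  1 | R B5 → L1 miss [-]
  2 | W B2 → L2 miss [D]
  3 | R B2 → L2 hit [D]
  4 | R B10 → L2 miss wb→B2 [-]
  5 | W B8 → L0 miss wb→B4 [D]
  6 | W B8 → L0 hit [D]
  7 | W B1 → L1 miss [D]
  8 | W B1 → L1 hit [D]

WB = [2, 4]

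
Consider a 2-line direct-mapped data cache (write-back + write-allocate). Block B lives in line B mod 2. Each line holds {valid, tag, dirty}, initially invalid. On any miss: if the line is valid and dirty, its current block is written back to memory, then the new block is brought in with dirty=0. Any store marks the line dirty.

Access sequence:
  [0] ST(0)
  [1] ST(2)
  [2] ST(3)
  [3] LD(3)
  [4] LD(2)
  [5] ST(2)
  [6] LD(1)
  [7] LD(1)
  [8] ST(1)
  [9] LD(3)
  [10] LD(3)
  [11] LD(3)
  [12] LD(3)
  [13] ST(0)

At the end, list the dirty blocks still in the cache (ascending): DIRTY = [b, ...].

DIRTY = [0]

  0 | W B0 → L0 miss [D]
  1 | W B2 → L0 miss wb→B0 [D]
  2 | W B3 → L1 miss [D]
  3 | R B3 → L1 hit [D]
  4 | R B2 → L0 hit [D]
  5 | W B2 → L0 hit [D]
  6 | R B1 → L1 miss wb→B3 [-]
  7 | R B1 → L1 hit [-]
  8 | W B1 → L1 hit [D]
  9 | R B3 → L1 miss wb→B1 [-]
  10 | R B3 → L1 hit [-]
  11 | R B3 → L1 hit [-]
  12 | R B3 → L1 hit [-]
  13 | W B0 → L0 miss wb→B2 [D]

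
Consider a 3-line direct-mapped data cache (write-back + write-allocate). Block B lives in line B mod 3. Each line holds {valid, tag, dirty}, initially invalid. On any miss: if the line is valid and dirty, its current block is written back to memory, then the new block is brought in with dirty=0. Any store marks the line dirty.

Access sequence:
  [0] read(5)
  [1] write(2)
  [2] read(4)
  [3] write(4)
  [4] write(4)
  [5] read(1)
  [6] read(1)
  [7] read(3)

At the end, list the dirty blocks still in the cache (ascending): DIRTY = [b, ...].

0: R B5 → L2 miss [-]
1: W B2 → L2 miss [D]
2: R B4 → L1 miss [-]
3: W B4 → L1 hit [D]
4: W B4 → L1 hit [D]
5: R B1 → L1 miss wb→B4 [-]
6: R B1 → L1 hit [-]
7: R B3 → L0 miss [-]

DIRTY = [2]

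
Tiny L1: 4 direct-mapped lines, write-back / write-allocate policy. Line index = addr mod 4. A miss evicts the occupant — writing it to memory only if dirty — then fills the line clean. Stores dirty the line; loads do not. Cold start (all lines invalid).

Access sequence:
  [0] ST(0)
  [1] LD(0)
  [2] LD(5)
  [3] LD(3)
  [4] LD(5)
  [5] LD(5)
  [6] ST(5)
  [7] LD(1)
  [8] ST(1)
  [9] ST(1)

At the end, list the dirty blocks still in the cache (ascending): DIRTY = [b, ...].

0: W B0 -> L0 miss  d=D]
1: R B0 -> L0 hit  d=D]
2: R B5 -> L1 miss  d=-]
3: R B3 -> L3 miss  d=-]
4: R B5 -> L1 hit  d=-]
5: R B5 -> L1 hit  d=-]
6: W B5 -> L1 hit  d=D]
7: R B1 -> L1 miss wb->B5  d=-]
8: W B1 -> L1 hit  d=D]
9: W B1 -> L1 hit  d=D]

DIRTY = [0, 1]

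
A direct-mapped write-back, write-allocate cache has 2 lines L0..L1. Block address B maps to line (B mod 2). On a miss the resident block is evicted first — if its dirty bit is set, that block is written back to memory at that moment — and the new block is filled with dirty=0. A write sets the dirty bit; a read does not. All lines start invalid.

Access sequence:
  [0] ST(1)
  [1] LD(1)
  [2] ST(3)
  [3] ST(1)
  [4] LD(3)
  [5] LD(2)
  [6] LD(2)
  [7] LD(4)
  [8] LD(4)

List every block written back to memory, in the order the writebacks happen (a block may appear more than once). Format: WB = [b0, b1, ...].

  0 | W B1 → L1 miss [D]
  1 | R B1 → L1 hit [D]
  2 | W B3 → L1 miss wb→B1 [D]
  3 | W B1 → L1 miss wb→B3 [D]
  4 | R B3 → L1 miss wb→B1 [-]
  5 | R B2 → L0 miss [-]
  6 | R B2 → L0 hit [-]
  7 | R B4 → L0 miss [-]
  8 | R B4 → L0 hit [-]

WB = [1, 3, 1]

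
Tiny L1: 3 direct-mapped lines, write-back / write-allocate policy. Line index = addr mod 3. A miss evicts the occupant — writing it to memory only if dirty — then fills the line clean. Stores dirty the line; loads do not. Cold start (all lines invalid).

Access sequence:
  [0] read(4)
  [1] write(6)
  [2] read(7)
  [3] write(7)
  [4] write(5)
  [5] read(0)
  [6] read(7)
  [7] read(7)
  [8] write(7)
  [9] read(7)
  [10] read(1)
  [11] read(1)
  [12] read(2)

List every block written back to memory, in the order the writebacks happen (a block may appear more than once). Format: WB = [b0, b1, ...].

WB = [6, 7, 5]

  0 | R B4 → L1 miss [-]
  1 | W B6 → L0 miss [D]
  2 | R B7 → L1 miss [-]
  3 | W B7 → L1 hit [D]
  4 | W B5 → L2 miss [D]
  5 | R B0 → L0 miss wb→B6 [-]
  6 | R B7 → L1 hit [D]
  7 | R B7 → L1 hit [D]
  8 | W B7 → L1 hit [D]
  9 | R B7 → L1 hit [D]
  10 | R B1 → L1 miss wb→B7 [-]
  11 | R B1 → L1 hit [-]
  12 | R B2 → L2 miss wb→B5 [-]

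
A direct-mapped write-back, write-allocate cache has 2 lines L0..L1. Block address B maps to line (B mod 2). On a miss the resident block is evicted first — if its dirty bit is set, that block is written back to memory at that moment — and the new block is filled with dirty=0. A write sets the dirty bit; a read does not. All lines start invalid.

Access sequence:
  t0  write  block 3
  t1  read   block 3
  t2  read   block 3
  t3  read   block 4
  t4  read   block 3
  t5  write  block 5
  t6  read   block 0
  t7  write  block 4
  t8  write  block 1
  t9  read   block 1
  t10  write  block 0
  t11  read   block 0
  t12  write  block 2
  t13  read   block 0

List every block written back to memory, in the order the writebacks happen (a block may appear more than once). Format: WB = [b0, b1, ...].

WB = [3, 5, 4, 0, 2]

0: W B3 → L1 miss [D]
1: R B3 → L1 hit [D]
2: R B3 → L1 hit [D]
3: R B4 → L0 miss [-]
4: R B3 → L1 hit [D]
5: W B5 → L1 miss wb→B3 [D]
6: R B0 → L0 miss [-]
7: W B4 → L0 miss [D]
8: W B1 → L1 miss wb→B5 [D]
9: R B1 → L1 hit [D]
10: W B0 → L0 miss wb→B4 [D]
11: R B0 → L0 hit [D]
12: W B2 → L0 miss wb→B0 [D]
13: R B0 → L0 miss wb→B2 [-]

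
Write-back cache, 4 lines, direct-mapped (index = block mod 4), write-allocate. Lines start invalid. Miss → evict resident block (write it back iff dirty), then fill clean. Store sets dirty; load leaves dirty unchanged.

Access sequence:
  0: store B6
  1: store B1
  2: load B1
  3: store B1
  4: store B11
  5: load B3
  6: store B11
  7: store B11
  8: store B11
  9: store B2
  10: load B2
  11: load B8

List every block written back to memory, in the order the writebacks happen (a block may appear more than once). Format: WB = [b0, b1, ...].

  0 | W B6 → L2 miss [D]
  1 | W B1 → L1 miss [D]
  2 | R B1 → L1 hit [D]
  3 | W B1 → L1 hit [D]
  4 | W B11 → L3 miss [D]
  5 | R B3 → L3 miss wb→B11 [-]
  6 | W B11 → L3 miss [D]
  7 | W B11 → L3 hit [D]
  8 | W B11 → L3 hit [D]
  9 | W B2 → L2 miss wb→B6 [D]
  10 | R B2 → L2 hit [D]
  11 | R B8 → L0 miss [-]

WB = [11, 6]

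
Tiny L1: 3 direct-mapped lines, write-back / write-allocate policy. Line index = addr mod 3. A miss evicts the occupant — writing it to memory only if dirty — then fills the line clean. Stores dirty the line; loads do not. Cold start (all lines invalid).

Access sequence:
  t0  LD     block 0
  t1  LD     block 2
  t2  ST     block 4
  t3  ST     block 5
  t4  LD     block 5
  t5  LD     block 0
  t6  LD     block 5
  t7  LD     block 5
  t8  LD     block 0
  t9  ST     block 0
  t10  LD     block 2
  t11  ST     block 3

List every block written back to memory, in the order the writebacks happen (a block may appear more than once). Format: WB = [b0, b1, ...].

WB = [5, 0]

0: R B0 → L0 miss [-]
1: R B2 → L2 miss [-]
2: W B4 → L1 miss [D]
3: W B5 → L2 miss [D]
4: R B5 → L2 hit [D]
5: R B0 → L0 hit [-]
6: R B5 → L2 hit [D]
7: R B5 → L2 hit [D]
8: R B0 → L0 hit [-]
9: W B0 → L0 hit [D]
10: R B2 → L2 miss wb→B5 [-]
11: W B3 → L0 miss wb→B0 [D]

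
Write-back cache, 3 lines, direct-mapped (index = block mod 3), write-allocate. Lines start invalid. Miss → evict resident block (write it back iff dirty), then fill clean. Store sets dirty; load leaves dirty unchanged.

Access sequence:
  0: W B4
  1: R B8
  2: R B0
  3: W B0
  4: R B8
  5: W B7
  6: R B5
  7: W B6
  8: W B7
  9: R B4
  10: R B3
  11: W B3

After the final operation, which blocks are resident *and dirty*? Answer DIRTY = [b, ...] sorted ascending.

  0 | W B4 → L1 miss [D]
  1 | R B8 → L2 miss [-]
  2 | R B0 → L0 miss [-]
  3 | W B0 → L0 hit [D]
  4 | R B8 → L2 hit [-]
  5 | W B7 → L1 miss wb→B4 [D]
  6 | R B5 → L2 miss [-]
  7 | W B6 → L0 miss wb→B0 [D]
  8 | W B7 → L1 hit [D]
  9 | R B4 → L1 miss wb→B7 [-]
  10 | R B3 → L0 miss wb→B6 [-]
  11 | W B3 → L0 hit [D]

DIRTY = [3]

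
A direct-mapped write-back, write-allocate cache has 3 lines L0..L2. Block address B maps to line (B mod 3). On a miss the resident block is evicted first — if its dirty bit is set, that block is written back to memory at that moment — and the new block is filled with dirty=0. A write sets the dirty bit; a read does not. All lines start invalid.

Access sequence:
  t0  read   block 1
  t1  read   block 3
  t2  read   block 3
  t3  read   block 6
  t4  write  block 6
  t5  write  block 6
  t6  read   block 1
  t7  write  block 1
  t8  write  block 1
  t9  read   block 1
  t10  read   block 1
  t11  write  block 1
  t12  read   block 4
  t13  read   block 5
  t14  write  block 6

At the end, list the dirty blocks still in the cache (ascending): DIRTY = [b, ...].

DIRTY = [6]

0: R B1 -> L1 miss  d=-]
1: R B3 -> L0 miss  d=-]
2: R B3 -> L0 hit  d=-]
3: R B6 -> L0 miss  d=-]
4: W B6 -> L0 hit  d=D]
5: W B6 -> L0 hit  d=D]
6: R B1 -> L1 hit  d=-]
7: W B1 -> L1 hit  d=D]
8: W B1 -> L1 hit  d=D]
9: R B1 -> L1 hit  d=D]
10: R B1 -> L1 hit  d=D]
11: W B1 -> L1 hit  d=D]
12: R B4 -> L1 miss wb->B1  d=-]
13: R B5 -> L2 miss  d=-]
14: W B6 -> L0 hit  d=D]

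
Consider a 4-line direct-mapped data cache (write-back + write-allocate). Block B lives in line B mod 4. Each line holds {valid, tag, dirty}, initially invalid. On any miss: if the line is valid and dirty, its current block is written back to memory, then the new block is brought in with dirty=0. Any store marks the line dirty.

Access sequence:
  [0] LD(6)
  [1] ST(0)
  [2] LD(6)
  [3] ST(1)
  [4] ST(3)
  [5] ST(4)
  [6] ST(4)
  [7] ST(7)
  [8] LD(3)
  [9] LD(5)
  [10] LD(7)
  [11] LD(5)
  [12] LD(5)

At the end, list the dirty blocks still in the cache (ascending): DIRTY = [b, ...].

0: R B6 → L2 miss [-]
1: W B0 → L0 miss [D]
2: R B6 → L2 hit [-]
3: W B1 → L1 miss [D]
4: W B3 → L3 miss [D]
5: W B4 → L0 miss wb→B0 [D]
6: W B4 → L0 hit [D]
7: W B7 → L3 miss wb→B3 [D]
8: R B3 → L3 miss wb→B7 [-]
9: R B5 → L1 miss wb→B1 [-]
10: R B7 → L3 miss [-]
11: R B5 → L1 hit [-]
12: R B5 → L1 hit [-]

DIRTY = [4]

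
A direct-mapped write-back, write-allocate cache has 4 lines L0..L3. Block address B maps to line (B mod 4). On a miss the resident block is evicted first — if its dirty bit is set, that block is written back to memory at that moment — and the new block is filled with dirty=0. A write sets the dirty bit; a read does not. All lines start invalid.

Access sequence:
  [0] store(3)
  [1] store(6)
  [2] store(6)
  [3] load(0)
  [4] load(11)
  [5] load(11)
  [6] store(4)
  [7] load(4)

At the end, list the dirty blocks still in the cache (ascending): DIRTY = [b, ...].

0: W B3 → L3 miss [D]
1: W B6 → L2 miss [D]
2: W B6 → L2 hit [D]
3: R B0 → L0 miss [-]
4: R B11 → L3 miss wb→B3 [-]
5: R B11 → L3 hit [-]
6: W B4 → L0 miss [D]
7: R B4 → L0 hit [D]

DIRTY = [4, 6]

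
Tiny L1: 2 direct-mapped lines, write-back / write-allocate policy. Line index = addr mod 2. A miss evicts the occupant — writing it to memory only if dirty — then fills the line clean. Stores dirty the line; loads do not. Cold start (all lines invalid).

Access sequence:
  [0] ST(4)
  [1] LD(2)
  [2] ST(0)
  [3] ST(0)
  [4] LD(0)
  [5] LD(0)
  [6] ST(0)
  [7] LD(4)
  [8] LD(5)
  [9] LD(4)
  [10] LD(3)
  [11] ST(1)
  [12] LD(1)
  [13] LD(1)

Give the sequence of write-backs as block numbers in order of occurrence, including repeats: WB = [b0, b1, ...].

WB = [4, 0]

  0 | W B4 → L0 miss [D]
  1 | R B2 → L0 miss wb→B4 [-]
  2 | W B0 → L0 miss [D]
  3 | W B0 → L0 hit [D]
  4 | R B0 → L0 hit [D]
  5 | R B0 → L0 hit [D]
  6 | W B0 → L0 hit [D]
  7 | R B4 → L0 miss wb→B0 [-]
  8 | R B5 → L1 miss [-]
  9 | R B4 → L0 hit [-]
  10 | R B3 → L1 miss [-]
  11 | W B1 → L1 miss [D]
  12 | R B1 → L1 hit [D]
  13 | R B1 → L1 hit [D]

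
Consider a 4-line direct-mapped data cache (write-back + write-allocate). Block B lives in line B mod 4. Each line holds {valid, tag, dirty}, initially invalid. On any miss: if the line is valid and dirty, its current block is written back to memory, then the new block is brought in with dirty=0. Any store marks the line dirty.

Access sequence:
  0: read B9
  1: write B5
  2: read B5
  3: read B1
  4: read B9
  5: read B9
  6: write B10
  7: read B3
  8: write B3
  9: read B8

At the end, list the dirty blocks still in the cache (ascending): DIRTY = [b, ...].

  0 | R B9 → L1 miss [-]
  1 | W B5 → L1 miss [D]
  2 | R B5 → L1 hit [D]
  3 | R B1 → L1 miss wb→B5 [-]
  4 | R B9 → L1 miss [-]
  5 | R B9 → L1 hit [-]
  6 | W B10 → L2 miss [D]
  7 | R B3 → L3 miss [-]
  8 | W B3 → L3 hit [D]
  9 | R B8 → L0 miss [-]

DIRTY = [3, 10]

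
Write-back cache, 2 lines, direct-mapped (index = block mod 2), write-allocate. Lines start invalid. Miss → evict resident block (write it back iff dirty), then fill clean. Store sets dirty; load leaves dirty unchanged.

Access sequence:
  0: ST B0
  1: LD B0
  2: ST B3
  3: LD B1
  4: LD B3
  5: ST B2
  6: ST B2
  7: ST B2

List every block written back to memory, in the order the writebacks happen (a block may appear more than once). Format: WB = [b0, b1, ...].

WB = [3, 0]

0: W B0 -> L0 miss  d=D]
1: R B0 -> L0 hit  d=D]
2: W B3 -> L1 miss  d=D]
3: R B1 -> L1 miss wb->B3  d=-]
4: R B3 -> L1 miss  d=-]
5: W B2 -> L0 miss wb->B0  d=D]
6: W B2 -> L0 hit  d=D]
7: W B2 -> L0 hit  d=D]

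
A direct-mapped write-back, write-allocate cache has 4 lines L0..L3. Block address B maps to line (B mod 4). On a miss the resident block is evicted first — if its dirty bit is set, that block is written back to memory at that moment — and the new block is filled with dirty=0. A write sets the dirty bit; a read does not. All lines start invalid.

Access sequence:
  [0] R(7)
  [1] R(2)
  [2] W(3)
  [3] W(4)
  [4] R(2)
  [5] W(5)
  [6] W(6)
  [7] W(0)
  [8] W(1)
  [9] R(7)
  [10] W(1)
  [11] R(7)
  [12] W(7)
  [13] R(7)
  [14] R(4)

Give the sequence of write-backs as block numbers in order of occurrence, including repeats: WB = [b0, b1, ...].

0: R B7 → L3 miss [-]
1: R B2 → L2 miss [-]
2: W B3 → L3 miss [D]
3: W B4 → L0 miss [D]
4: R B2 → L2 hit [-]
5: W B5 → L1 miss [D]
6: W B6 → L2 miss [D]
7: W B0 → L0 miss wb→B4 [D]
8: W B1 → L1 miss wb→B5 [D]
9: R B7 → L3 miss wb→B3 [-]
10: W B1 → L1 hit [D]
11: R B7 → L3 hit [-]
12: W B7 → L3 hit [D]
13: R B7 → L3 hit [D]
14: R B4 → L0 miss wb→B0 [-]

WB = [4, 5, 3, 0]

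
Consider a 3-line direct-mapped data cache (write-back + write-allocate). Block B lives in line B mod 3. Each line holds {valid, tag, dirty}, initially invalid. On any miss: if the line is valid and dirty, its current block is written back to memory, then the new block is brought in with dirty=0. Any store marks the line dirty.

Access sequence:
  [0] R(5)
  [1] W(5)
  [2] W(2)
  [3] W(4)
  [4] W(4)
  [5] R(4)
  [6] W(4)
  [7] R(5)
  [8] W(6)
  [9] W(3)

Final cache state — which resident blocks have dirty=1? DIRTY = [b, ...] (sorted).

DIRTY = [3, 4]

  0 | R B5 → L2 miss [-]
  1 | W B5 → L2 hit [D]
  2 | W B2 → L2 miss wb→B5 [D]
  3 | W B4 → L1 miss [D]
  4 | W B4 → L1 hit [D]
  5 | R B4 → L1 hit [D]
  6 | W B4 → L1 hit [D]
  7 | R B5 → L2 miss wb→B2 [-]
  8 | W B6 → L0 miss [D]
  9 | W B3 → L0 miss wb→B6 [D]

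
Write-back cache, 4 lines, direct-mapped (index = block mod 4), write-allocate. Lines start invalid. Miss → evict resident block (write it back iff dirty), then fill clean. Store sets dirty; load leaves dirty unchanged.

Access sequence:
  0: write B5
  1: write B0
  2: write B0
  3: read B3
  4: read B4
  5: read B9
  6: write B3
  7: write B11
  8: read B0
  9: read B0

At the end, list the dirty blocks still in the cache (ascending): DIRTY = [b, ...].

0: W B5 -> L1 miss  d=D]
1: W B0 -> L0 miss  d=D]
2: W B0 -> L0 hit  d=D]
3: R B3 -> L3 miss  d=-]
4: R B4 -> L0 miss wb->B0  d=-]
5: R B9 -> L1 miss wb->B5  d=-]
6: W B3 -> L3 hit  d=D]
7: W B11 -> L3 miss wb->B3  d=D]
8: R B0 -> L0 miss  d=-]
9: R B0 -> L0 hit  d=-]

DIRTY = [11]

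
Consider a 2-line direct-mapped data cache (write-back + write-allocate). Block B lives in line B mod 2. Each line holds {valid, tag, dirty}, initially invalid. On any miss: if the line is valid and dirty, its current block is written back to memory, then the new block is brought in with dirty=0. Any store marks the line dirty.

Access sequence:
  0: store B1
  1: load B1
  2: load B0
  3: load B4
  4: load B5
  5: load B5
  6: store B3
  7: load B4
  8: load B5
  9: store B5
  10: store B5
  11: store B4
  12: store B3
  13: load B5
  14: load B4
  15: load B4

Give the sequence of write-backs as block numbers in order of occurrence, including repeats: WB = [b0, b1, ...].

  0 | W B1 → L1 miss [D]
  1 | R B1 → L1 hit [D]
  2 | R B0 → L0 miss [-]
  3 | R B4 → L0 miss [-]
  4 | R B5 → L1 miss wb→B1 [-]
  5 | R B5 → L1 hit [-]
  6 | W B3 → L1 miss [D]
  7 | R B4 → L0 hit [-]
  8 | R B5 → L1 miss wb→B3 [-]
  9 | W B5 → L1 hit [D]
  10 | W B5 → L1 hit [D]
  11 | W B4 → L0 hit [D]
  12 | W B3 → L1 miss wb→B5 [D]
  13 | R B5 → L1 miss wb→B3 [-]
  14 | R B4 → L0 hit [D]
  15 | R B4 → L0 hit [D]

WB = [1, 3, 5, 3]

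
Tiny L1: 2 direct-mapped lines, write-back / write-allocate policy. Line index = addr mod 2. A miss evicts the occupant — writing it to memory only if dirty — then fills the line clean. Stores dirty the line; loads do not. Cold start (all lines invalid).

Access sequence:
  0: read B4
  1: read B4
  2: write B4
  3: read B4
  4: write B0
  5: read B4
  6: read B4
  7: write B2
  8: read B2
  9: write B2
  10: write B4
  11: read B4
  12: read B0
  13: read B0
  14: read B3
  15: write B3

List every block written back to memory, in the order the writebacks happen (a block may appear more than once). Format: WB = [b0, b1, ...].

WB = [4, 0, 2, 4]

0: R B4 → L0 miss [-]
1: R B4 → L0 hit [-]
2: W B4 → L0 hit [D]
3: R B4 → L0 hit [D]
4: W B0 → L0 miss wb→B4 [D]
5: R B4 → L0 miss wb→B0 [-]
6: R B4 → L0 hit [-]
7: W B2 → L0 miss [D]
8: R B2 → L0 hit [D]
9: W B2 → L0 hit [D]
10: W B4 → L0 miss wb→B2 [D]
11: R B4 → L0 hit [D]
12: R B0 → L0 miss wb→B4 [-]
13: R B0 → L0 hit [-]
14: R B3 → L1 miss [-]
15: W B3 → L1 hit [D]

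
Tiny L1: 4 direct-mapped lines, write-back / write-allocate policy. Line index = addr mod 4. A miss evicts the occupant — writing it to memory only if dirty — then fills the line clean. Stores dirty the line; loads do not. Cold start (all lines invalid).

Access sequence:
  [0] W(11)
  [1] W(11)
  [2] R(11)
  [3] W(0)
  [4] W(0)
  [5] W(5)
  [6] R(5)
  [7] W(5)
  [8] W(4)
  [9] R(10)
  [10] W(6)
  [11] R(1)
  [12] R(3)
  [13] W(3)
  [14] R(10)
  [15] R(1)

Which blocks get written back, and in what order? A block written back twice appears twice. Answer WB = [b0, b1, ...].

0: W B11 -> L3 miss  d=D]
1: W B11 -> L3 hit  d=D]
2: R B11 -> L3 hit  d=D]
3: W B0 -> L0 miss  d=D]
4: W B0 -> L0 hit  d=D]
5: W B5 -> L1 miss  d=D]
6: R B5 -> L1 hit  d=D]
7: W B5 -> L1 hit  d=D]
8: W B4 -> L0 miss wb->B0  d=D]
9: R B10 -> L2 miss  d=-]
10: W B6 -> L2 miss  d=D]
11: R B1 -> L1 miss wb->B5  d=-]
12: R B3 -> L3 miss wb->B11  d=-]
13: W B3 -> L3 hit  d=D]
14: R B10 -> L2 miss wb->B6  d=-]
15: R B1 -> L1 hit  d=-]

WB = [0, 5, 11, 6]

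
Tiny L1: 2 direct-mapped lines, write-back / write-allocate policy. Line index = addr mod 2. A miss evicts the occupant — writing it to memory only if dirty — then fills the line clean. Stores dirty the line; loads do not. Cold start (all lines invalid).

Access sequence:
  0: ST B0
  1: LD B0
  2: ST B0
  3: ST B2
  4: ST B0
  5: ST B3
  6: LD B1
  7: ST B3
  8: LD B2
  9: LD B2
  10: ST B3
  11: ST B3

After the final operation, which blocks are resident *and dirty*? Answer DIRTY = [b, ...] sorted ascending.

  0 | W B0 → L0 miss [D]
  1 | R B0 → L0 hit [D]
  2 | W B0 → L0 hit [D]
  3 | W B2 → L0 miss wb→B0 [D]
  4 | W B0 → L0 miss wb→B2 [D]
  5 | W B3 → L1 miss [D]
  6 | R B1 → L1 miss wb→B3 [-]
  7 | W B3 → L1 miss [D]
  8 | R B2 → L0 miss wb→B0 [-]
  9 | R B2 → L0 hit [-]
  10 | W B3 → L1 hit [D]
  11 | W B3 → L1 hit [D]

DIRTY = [3]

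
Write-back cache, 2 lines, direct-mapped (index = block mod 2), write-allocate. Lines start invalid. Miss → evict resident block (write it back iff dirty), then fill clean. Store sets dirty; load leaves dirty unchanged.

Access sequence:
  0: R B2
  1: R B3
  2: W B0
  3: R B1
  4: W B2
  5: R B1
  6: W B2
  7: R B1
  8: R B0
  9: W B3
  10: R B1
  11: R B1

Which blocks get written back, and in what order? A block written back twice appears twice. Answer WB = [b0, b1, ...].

WB = [0, 2, 3]

0: R B2 → L0 miss [-]
1: R B3 → L1 miss [-]
2: W B0 → L0 miss [D]
3: R B1 → L1 miss [-]
4: W B2 → L0 miss wb→B0 [D]
5: R B1 → L1 hit [-]
6: W B2 → L0 hit [D]
7: R B1 → L1 hit [-]
8: R B0 → L0 miss wb→B2 [-]
9: W B3 → L1 miss [D]
10: R B1 → L1 miss wb→B3 [-]
11: R B1 → L1 hit [-]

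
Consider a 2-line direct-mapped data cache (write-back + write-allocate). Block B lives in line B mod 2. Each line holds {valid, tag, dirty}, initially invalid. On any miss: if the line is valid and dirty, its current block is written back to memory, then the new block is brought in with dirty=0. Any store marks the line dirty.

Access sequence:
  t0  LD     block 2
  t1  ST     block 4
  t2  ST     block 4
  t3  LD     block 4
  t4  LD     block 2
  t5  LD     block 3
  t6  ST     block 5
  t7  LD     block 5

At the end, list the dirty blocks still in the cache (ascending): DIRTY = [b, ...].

0: R B2 → L0 miss [-]
1: W B4 → L0 miss [D]
2: W B4 → L0 hit [D]
3: R B4 → L0 hit [D]
4: R B2 → L0 miss wb→B4 [-]
5: R B3 → L1 miss [-]
6: W B5 → L1 miss [D]
7: R B5 → L1 hit [D]

DIRTY = [5]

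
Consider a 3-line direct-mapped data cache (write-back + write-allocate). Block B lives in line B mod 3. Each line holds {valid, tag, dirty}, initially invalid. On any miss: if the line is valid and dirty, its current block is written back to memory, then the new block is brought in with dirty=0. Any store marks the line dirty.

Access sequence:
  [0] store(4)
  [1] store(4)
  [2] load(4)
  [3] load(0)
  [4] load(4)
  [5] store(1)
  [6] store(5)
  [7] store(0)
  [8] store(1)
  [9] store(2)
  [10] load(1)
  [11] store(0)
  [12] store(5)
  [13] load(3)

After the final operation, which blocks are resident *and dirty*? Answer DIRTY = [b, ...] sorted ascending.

0: W B4 → L1 miss [D]
1: W B4 → L1 hit [D]
2: R B4 → L1 hit [D]
3: R B0 → L0 miss [-]
4: R B4 → L1 hit [D]
5: W B1 → L1 miss wb→B4 [D]
6: W B5 → L2 miss [D]
7: W B0 → L0 hit [D]
8: W B1 → L1 hit [D]
9: W B2 → L2 miss wb→B5 [D]
10: R B1 → L1 hit [D]
11: W B0 → L0 hit [D]
12: W B5 → L2 miss wb→B2 [D]
13: R B3 → L0 miss wb→B0 [-]

DIRTY = [1, 5]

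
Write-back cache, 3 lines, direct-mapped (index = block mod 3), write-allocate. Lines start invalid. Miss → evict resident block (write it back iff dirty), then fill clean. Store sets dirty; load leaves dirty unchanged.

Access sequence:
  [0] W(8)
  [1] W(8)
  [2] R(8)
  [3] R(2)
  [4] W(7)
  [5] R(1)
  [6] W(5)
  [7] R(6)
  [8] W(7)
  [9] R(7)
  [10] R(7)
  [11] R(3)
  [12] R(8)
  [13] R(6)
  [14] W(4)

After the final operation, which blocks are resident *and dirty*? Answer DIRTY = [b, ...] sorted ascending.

DIRTY = [4]

0: W B8 → L2 miss [D]
1: W B8 → L2 hit [D]
2: R B8 → L2 hit [D]
3: R B2 → L2 miss wb→B8 [-]
4: W B7 → L1 miss [D]
5: R B1 → L1 miss wb→B7 [-]
6: W B5 → L2 miss [D]
7: R B6 → L0 miss [-]
8: W B7 → L1 miss [D]
9: R B7 → L1 hit [D]
10: R B7 → L1 hit [D]
11: R B3 → L0 miss [-]
12: R B8 → L2 miss wb→B5 [-]
13: R B6 → L0 miss [-]
14: W B4 → L1 miss wb→B7 [D]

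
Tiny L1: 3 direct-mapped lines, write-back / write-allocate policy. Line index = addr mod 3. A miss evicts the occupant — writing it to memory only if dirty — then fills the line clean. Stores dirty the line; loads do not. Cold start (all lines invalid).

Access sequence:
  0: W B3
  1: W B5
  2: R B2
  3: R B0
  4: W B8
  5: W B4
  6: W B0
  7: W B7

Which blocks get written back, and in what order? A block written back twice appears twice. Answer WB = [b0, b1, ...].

0: W B3 -> L0 miss  d=D]
1: W B5 -> L2 miss  d=D]
2: R B2 -> L2 miss wb->B5  d=-]
3: R B0 -> L0 miss wb->B3  d=-]
4: W B8 -> L2 miss  d=D]
5: W B4 -> L1 miss  d=D]
6: W B0 -> L0 hit  d=D]
7: W B7 -> L1 miss wb->B4  d=D]

WB = [5, 3, 4]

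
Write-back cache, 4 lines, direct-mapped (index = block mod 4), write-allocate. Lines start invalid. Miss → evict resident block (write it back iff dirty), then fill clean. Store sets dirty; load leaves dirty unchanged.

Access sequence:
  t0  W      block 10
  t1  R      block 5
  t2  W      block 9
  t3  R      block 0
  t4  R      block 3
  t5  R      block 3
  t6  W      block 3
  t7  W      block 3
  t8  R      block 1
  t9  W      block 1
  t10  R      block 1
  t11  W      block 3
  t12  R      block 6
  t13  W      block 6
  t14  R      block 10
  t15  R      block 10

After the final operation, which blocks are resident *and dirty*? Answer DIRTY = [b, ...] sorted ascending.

DIRTY = [1, 3]

0: W B10 -> L2 miss  d=D]
1: R B5 -> L1 miss  d=-]
2: W B9 -> L1 miss  d=D]
3: R B0 -> L0 miss  d=-]
4: R B3 -> L3 miss  d=-]
5: R B3 -> L3 hit  d=-]
6: W B3 -> L3 hit  d=D]
7: W B3 -> L3 hit  d=D]
8: R B1 -> L1 miss wb->B9  d=-]
9: W B1 -> L1 hit  d=D]
10: R B1 -> L1 hit  d=D]
11: W B3 -> L3 hit  d=D]
12: R B6 -> L2 miss wb->B10  d=-]
13: W B6 -> L2 hit  d=D]
14: R B10 -> L2 miss wb->B6  d=-]
15: R B10 -> L2 hit  d=-]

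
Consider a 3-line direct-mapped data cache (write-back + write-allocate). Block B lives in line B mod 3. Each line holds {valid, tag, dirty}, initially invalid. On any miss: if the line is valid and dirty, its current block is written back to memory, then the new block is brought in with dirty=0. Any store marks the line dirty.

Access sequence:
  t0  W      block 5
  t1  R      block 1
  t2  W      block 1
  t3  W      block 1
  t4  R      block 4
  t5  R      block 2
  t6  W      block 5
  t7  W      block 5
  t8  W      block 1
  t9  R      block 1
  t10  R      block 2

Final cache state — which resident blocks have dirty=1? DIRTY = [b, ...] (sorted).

0: W B5 → L2 miss [D]
1: R B1 → L1 miss [-]
2: W B1 → L1 hit [D]
3: W B1 → L1 hit [D]
4: R B4 → L1 miss wb→B1 [-]
5: R B2 → L2 miss wb→B5 [-]
6: W B5 → L2 miss [D]
7: W B5 → L2 hit [D]
8: W B1 → L1 miss [D]
9: R B1 → L1 hit [D]
10: R B2 → L2 miss wb→B5 [-]

DIRTY = [1]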